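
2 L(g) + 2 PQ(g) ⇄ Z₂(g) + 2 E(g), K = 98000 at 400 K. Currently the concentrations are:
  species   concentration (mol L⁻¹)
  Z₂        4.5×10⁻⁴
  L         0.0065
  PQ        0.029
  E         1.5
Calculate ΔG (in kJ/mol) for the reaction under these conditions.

Q = [Z₂]·[E]² / ([L]²·[PQ]²) = (4.5×10⁻⁴)·(1.5)² / ((0.0065)²·(0.029)²) = 28500
ΔG = RT ln(Q/K) = (8.314 J mol⁻¹ K⁻¹)(400 K) × ln(28500/98000)
   = (3.326 kJ/mol)(-1.235) = -4.11 kJ/mol
ΔG < 0, so the forward reaction is spontaneous (proceeds forward).

ΔG = -4.11 kJ/mol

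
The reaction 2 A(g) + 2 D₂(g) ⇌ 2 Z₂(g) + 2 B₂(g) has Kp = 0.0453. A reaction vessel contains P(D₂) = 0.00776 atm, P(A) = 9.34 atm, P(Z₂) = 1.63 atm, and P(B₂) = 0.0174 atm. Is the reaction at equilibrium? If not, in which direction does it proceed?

in the reverse direction

Qp = P(Z₂)²·P(B₂)² / (P(A)²·P(D₂)²) = (1.63)²·(0.0174)² / ((9.34)²·(0.00776)²) = 0.153
Qp = 0.153 > Kp = 0.0453, so the reverse reaction proceeds.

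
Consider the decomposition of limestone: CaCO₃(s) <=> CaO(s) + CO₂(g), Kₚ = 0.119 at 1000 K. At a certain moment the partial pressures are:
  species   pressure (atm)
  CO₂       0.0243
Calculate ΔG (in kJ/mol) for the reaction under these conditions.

(CaCO₃, CaO are pure solids — omitted from Qₚ.)
Qₚ = P(CO₂) = 0.0243
ΔG = RT ln(Qₚ/Kₚ) = (8.314 J mol⁻¹ K⁻¹)(1000 K) × ln(0.0243/0.119)
   = (8.314 kJ/mol)(-1.589) = -13.2 kJ/mol
ΔG < 0, so the forward reaction is spontaneous (proceeds forward).

ΔG = -13.2 kJ/mol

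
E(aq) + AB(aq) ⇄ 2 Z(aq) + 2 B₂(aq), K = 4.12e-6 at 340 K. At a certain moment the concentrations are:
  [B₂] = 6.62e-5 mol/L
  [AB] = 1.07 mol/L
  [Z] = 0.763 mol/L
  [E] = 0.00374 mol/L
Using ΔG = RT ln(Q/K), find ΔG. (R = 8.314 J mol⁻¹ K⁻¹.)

Q = [Z]²·[B₂]² / ([E]·[AB]) = (0.763)²·(6.62e-5)² / ((0.00374)·(1.07)) = 6.38e-7
ΔG = RT ln(Q/K) = (8.314 J mol⁻¹ K⁻¹)(340 K) × ln(6.38e-7/4.12e-6)
   = (2.827 kJ/mol)(-1.865) = -5.27 kJ/mol
ΔG < 0, so the forward reaction is spontaneous (proceeds forward).

ΔG = -5.27 kJ/mol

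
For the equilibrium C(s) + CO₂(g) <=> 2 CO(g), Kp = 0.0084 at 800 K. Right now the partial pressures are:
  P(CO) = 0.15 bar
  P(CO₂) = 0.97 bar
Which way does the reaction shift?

in the reverse direction

(C is a pure solid — omitted from Qp.)
Qp = P(CO)² / P(CO₂) = (0.15)² / (0.97) = 0.023
Qp = 0.023 > Kp = 0.0084, so the reverse reaction proceeds.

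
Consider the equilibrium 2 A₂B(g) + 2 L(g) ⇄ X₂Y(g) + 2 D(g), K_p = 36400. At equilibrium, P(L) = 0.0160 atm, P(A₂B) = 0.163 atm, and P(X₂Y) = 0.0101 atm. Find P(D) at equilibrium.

P(D) = 4.95 atm

At equilibrium, K_p = P(X₂Y)·P(D)² / (P(A₂B)²·P(L)²) = 36400.
(0.0101)·(P(D))² / ((0.163)²·(0.0160)²) = 36400
P(D)² = 24.5 ⇒ P(D) = 4.95 atm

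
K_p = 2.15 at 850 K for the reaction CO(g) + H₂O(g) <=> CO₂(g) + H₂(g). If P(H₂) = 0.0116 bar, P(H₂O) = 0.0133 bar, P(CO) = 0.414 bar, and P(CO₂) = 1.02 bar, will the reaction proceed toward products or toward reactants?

Q_p = P(CO₂)·P(H₂) / (P(CO)·P(H₂O)) = (1.02)·(0.0116) / ((0.414)·(0.0133)) = 2.15
Q_p = 2.15 = K_p, so the system is already at equilibrium.

neither direction; the system is at equilibrium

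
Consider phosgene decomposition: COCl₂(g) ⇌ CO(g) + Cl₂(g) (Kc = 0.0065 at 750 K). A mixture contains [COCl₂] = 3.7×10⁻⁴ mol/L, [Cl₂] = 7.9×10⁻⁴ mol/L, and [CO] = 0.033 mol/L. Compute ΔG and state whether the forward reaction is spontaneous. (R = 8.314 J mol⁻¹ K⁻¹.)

ΔG = 14.9 kJ/mol; the forward reaction is non-spontaneous

Qc = [CO]·[Cl₂] / [COCl₂] = (0.033)·(7.9×10⁻⁴) / (3.7×10⁻⁴) = 0.0705
ΔG = RT ln(Qc/Kc) = (8.314 J mol⁻¹ K⁻¹)(750 K) × ln(0.0705/0.0065)
   = (6.236 kJ/mol)(2.384) = 14.9 kJ/mol
ΔG > 0, so the forward reaction is non-spontaneous (proceeds in reverse).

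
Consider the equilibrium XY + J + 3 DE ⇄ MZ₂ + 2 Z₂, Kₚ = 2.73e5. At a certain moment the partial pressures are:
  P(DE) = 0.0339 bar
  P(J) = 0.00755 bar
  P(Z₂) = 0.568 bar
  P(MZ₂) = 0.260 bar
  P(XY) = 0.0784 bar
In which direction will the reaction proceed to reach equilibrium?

to the left

Qₚ = P(MZ₂)·P(Z₂)² / (P(XY)·P(J)·P(DE)³) = (0.260)·(0.568)² / ((0.0784)·(0.00755)·(0.0339)³) = 3.64e6
Qₚ = 3.64e6 > Kₚ = 2.73e5, so the reverse reaction proceeds.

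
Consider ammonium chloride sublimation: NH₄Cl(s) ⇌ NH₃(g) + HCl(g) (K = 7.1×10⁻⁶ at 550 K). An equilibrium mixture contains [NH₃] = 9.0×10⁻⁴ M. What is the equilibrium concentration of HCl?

[HCl] = 0.0079 M

(NH₄Cl is a pure solid — omitted from K.)
At equilibrium, K = [NH₃]·[HCl] = 7.1×10⁻⁶.
(9.0×10⁻⁴)·([HCl]) = 7.1×10⁻⁶
[HCl] = 0.00789 = 0.0079 M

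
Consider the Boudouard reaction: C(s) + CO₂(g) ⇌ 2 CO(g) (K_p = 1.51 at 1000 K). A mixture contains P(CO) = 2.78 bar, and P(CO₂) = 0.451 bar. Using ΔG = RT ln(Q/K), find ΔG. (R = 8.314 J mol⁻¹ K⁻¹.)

(C is a pure solid — omitted from Q_p.)
Q_p = P(CO)² / P(CO₂) = (2.78)² / (0.451) = 17.1
ΔG = RT ln(Q_p/K_p) = (8.314 J mol⁻¹ K⁻¹)(1000 K) × ln(17.1/1.51)
   = (8.314 kJ/mol)(2.427) = 20.2 kJ/mol
ΔG > 0, so the forward reaction is non-spontaneous (proceeds in reverse).

ΔG = 20.2 kJ/mol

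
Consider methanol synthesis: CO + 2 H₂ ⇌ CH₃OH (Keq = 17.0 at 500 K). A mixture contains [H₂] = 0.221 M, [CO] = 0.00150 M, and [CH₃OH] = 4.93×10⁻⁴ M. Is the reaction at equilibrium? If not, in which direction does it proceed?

Q = [CH₃OH] / ([CO]·[H₂]²) = (4.93×10⁻⁴) / ((0.00150)·(0.221)²) = 6.73
Q = 6.73 < Keq = 17.0, so the forward reaction proceeds.

forward (toward products)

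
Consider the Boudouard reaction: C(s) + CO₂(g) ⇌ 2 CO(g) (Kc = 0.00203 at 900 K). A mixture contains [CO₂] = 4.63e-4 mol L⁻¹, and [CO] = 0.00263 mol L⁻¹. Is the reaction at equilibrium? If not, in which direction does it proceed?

(C is a pure solid — omitted from Qc.)
Qc = [CO]² / [CO₂] = (0.00263)² / (4.63e-4) = 0.0149
Qc = 0.0149 > Kc = 0.00203, so the reverse reaction proceeds.

in the reverse direction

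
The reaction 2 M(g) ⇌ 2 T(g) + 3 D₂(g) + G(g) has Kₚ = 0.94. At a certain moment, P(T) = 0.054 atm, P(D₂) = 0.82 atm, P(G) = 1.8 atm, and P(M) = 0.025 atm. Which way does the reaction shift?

reverse (toward reactants)

Qₚ = P(T)²·P(D₂)³·P(G) / P(M)² = (0.054)²·(0.82)³·(1.8) / (0.025)² = 4.6
Qₚ = 4.6 > Kₚ = 0.94, so the reverse reaction proceeds.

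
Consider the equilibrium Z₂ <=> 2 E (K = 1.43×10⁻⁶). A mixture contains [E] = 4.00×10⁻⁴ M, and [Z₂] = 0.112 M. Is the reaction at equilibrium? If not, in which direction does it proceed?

at equilibrium

Q = [E]² / [Z₂] = (4.00×10⁻⁴)² / (0.112) = 1.43×10⁻⁶
Q = 1.43×10⁻⁶ = K, so the system is already at equilibrium.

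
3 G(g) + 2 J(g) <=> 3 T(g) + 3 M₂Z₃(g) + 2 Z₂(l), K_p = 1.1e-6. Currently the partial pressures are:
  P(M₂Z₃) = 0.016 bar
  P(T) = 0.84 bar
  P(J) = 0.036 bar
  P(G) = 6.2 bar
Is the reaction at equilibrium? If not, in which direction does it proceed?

(Z₂ is a pure liquid — omitted from Q_p.)
Q_p = P(T)³·P(M₂Z₃)³ / (P(G)³·P(J)²) = (0.84)³·(0.016)³ / ((6.2)³·(0.036)²) = 7.9e-6
Q_p = 7.9e-6 > K_p = 1.1e-6, so the reverse reaction proceeds.

toward reactants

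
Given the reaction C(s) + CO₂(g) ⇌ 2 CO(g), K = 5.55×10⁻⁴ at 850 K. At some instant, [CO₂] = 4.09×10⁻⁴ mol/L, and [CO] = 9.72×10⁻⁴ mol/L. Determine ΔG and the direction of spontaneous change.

ΔG = 10.1 kJ/mol; the forward reaction is non-spontaneous

(C is a pure solid — omitted from Q.)
Q = [CO]² / [CO₂] = (9.72×10⁻⁴)² / (4.09×10⁻⁴) = 0.00231
ΔG = RT ln(Q/K) = (8.314 J mol⁻¹ K⁻¹)(850 K) × ln(0.00231/5.55×10⁻⁴)
   = (7.067 kJ/mol)(1.426) = 10.1 kJ/mol
ΔG > 0, so the forward reaction is non-spontaneous (proceeds in reverse).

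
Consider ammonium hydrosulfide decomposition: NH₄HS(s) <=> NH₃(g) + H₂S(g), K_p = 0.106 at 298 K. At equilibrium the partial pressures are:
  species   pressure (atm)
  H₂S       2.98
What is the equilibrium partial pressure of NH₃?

(NH₄HS is a pure solid — omitted from K_p.)
At equilibrium, K_p = P(NH₃)·P(H₂S) = 0.106.
(P(NH₃))·(2.98) = 0.106
P(NH₃) = 0.0356 atm

P(NH₃) = 0.0356 atm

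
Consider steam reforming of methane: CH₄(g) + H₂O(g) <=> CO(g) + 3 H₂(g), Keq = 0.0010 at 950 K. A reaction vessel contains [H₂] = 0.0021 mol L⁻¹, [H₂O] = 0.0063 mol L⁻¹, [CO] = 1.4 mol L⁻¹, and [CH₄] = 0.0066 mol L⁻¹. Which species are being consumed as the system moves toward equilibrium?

CH₄, H₂O (reactants)

Q = [CO]·[H₂]³ / ([CH₄]·[H₂O]) = (1.4)·(0.0021)³ / ((0.0066)·(0.0063)) = 3.1×10⁻⁴
Q = 3.1×10⁻⁴ < Keq = 0.0010: net forward reaction.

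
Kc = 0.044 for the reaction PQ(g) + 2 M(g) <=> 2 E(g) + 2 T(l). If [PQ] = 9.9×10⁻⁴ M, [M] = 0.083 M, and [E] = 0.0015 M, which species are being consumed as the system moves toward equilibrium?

(T is a pure liquid — omitted from Qc.)
Qc = [E]² / ([PQ]·[M]²) = (0.0015)² / ((9.9×10⁻⁴)·(0.083)²) = 0.33
Qc = 0.33 > Kc = 0.044: net reverse reaction.

E, T (products)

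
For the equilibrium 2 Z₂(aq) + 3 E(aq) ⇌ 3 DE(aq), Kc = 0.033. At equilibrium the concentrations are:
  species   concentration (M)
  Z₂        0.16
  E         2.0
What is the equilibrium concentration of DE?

At equilibrium, Kc = [DE]³ / ([Z₂]²·[E]³) = 0.033.
([DE])³ / ((0.16)²·(2.0)³) = 0.033
[DE]³ = 0.00676 ⇒ [DE] = 0.19 M

[DE] = 0.19 M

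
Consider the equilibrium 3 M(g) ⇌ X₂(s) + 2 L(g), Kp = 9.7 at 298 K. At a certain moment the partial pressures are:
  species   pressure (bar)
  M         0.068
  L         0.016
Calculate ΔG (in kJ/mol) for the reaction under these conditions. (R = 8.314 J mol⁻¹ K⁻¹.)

ΔG = -6.14 kJ/mol

(X₂ is a pure solid — omitted from Qp.)
Qp = P(L)² / P(M)³ = (0.016)² / (0.068)³ = 0.814
ΔG = RT ln(Qp/Kp) = (8.314 J mol⁻¹ K⁻¹)(298 K) × ln(0.814/9.7)
   = (2.478 kJ/mol)(-2.478) = -6.14 kJ/mol
ΔG < 0, so the forward reaction is spontaneous (proceeds forward).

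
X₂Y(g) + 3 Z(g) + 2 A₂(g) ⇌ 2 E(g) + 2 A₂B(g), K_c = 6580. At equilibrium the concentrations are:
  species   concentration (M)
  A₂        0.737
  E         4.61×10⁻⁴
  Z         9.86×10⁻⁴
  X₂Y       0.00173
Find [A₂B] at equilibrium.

At equilibrium, K_c = [E]²·[A₂B]² / ([X₂Y]·[Z]³·[A₂]²) = 6580.
(4.61×10⁻⁴)²·([A₂B])² / ((0.00173)·(9.86×10⁻⁴)³·(0.737)²) = 6580
[A₂B]² = 0.0279 ⇒ [A₂B] = 0.167 M

[A₂B] = 0.167 M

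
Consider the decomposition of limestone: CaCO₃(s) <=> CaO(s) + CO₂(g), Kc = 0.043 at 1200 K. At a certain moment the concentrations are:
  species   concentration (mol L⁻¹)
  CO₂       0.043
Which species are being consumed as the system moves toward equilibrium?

none (at equilibrium)

(CaCO₃, CaO are pure solids — omitted from Qc.)
Qc = [CO₂] = 0.043
Qc = 0.043 = Kc; the system is at equilibrium.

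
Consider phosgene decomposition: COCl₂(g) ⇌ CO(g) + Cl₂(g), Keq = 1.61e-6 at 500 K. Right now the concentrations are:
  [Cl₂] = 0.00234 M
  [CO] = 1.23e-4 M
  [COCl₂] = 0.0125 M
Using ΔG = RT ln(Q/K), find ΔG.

Q = [CO]·[Cl₂] / [COCl₂] = (1.23e-4)·(0.00234) / (0.0125) = 2.30e-5
ΔG = RT ln(Q/Keq) = (8.314 J mol⁻¹ K⁻¹)(500 K) × ln(2.30e-5/1.61e-6)
   = (4.157 kJ/mol)(2.659) = 11.1 kJ/mol
ΔG > 0, so the forward reaction is non-spontaneous (proceeds in reverse).

ΔG = 11.1 kJ/mol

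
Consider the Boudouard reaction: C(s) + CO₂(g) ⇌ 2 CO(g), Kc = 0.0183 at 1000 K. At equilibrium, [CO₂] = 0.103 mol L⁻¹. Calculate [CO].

(C is a pure solid — omitted from Kc.)
At equilibrium, Kc = [CO]² / [CO₂] = 0.0183.
([CO])² / (0.103) = 0.0183
[CO]² = 0.00188 ⇒ [CO] = 0.0434 mol L⁻¹

[CO] = 0.0434 mol L⁻¹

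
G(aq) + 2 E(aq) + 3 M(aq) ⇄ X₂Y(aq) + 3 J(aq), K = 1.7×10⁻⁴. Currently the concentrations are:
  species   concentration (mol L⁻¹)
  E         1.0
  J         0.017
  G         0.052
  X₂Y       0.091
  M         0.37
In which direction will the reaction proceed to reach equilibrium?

no net change (already at equilibrium)

Q = [X₂Y]·[J]³ / ([G]·[E]²·[M]³) = (0.091)·(0.017)³ / ((0.052)·(1.0)²·(0.37)³) = 1.7×10⁻⁴
Q = 1.7×10⁻⁴ = K, so the system is already at equilibrium.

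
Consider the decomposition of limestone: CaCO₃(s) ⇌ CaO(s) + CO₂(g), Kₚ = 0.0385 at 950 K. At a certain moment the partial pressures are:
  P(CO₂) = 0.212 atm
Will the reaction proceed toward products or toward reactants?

to the left

(CaCO₃, CaO are pure solids — omitted from Qₚ.)
Qₚ = P(CO₂) = 0.212
Qₚ = 0.212 > Kₚ = 0.0385, so the reverse reaction proceeds.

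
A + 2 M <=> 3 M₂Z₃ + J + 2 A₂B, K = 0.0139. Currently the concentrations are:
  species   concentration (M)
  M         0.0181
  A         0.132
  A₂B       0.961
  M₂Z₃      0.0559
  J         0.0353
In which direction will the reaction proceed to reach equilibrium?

to the left

Q = [M₂Z₃]³·[J]·[A₂B]² / ([A]·[M]²) = (0.0559)³·(0.0353)·(0.961)² / ((0.132)·(0.0181)²) = 0.132
Q = 0.132 > K = 0.0139, so the reverse reaction proceeds.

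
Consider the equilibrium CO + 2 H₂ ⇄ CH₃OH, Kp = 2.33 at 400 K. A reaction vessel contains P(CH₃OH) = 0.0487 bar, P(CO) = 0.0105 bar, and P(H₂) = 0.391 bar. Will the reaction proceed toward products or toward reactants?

toward reactants

Qp = P(CH₃OH) / (P(CO)·P(H₂)²) = (0.0487) / ((0.0105)·(0.391)²) = 30.3
Qp = 30.3 > Kp = 2.33, so the reverse reaction proceeds.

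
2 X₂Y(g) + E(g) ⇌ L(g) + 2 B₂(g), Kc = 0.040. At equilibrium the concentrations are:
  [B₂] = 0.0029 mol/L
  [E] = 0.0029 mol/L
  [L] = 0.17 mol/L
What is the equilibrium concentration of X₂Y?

[X₂Y] = 0.11 mol/L

At equilibrium, Kc = [L]·[B₂]² / ([X₂Y]²·[E]) = 0.040.
(0.17)·(0.0029)² / (([X₂Y])²·(0.0029)) = 0.040
[X₂Y]² = 0.0123 ⇒ [X₂Y] = 0.11 mol/L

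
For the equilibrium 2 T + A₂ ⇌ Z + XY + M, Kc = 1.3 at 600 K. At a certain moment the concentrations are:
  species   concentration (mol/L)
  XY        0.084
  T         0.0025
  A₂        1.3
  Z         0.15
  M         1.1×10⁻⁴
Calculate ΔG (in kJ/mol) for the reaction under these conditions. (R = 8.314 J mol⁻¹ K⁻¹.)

Qc = [Z]·[XY]·[M] / ([T]²·[A₂]) = (0.15)·(0.084)·(1.1×10⁻⁴) / ((0.0025)²·(1.3)) = 0.171
ΔG = RT ln(Qc/Kc) = (8.314 J mol⁻¹ K⁻¹)(600 K) × ln(0.171/1.3)
   = (4.988 kJ/mol)(-2.028) = -10.1 kJ/mol
ΔG < 0, so the forward reaction is spontaneous (proceeds forward).

ΔG = -10.1 kJ/mol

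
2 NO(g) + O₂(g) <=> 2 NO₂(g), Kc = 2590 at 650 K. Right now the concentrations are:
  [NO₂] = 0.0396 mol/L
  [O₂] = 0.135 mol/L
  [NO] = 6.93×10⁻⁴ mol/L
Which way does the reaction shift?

in the reverse direction

Qc = [NO₂]² / ([NO]²·[O₂]) = (0.0396)² / ((6.93×10⁻⁴)²·(0.135)) = 24200
Qc = 24200 > Kc = 2590, so the reverse reaction proceeds.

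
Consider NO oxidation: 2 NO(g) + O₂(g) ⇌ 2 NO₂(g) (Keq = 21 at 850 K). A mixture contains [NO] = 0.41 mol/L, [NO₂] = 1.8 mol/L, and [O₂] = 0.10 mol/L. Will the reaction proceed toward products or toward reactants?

reverse (toward reactants)

Q = [NO₂]² / ([NO]²·[O₂]) = (1.8)² / ((0.41)²·(0.10)) = 190
Q = 190 > Keq = 21, so the reverse reaction proceeds.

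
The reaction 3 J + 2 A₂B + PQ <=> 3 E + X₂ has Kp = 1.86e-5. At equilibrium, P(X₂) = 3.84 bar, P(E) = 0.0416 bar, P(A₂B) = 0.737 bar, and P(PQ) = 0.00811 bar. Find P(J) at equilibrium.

P(J) = 15.0 bar

At equilibrium, Kp = P(E)³·P(X₂) / (P(J)³·P(A₂B)²·P(PQ)) = 1.86e-5.
(0.0416)³·(3.84) / ((P(J))³·(0.737)²·(0.00811)) = 1.86e-5
P(J)³ = 3370 ⇒ P(J) = 15.0 bar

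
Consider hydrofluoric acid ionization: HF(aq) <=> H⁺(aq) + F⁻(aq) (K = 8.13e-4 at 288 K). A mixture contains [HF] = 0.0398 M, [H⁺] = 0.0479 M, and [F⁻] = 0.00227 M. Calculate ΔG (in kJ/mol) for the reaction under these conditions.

ΔG = 2.90 kJ/mol

Q = [H⁺]·[F⁻] / [HF] = (0.0479)·(0.00227) / (0.0398) = 0.00273
ΔG = RT ln(Q/K) = (8.314 J mol⁻¹ K⁻¹)(288 K) × ln(0.00273/8.13e-4)
   = (2.394 kJ/mol)(1.211) = 2.90 kJ/mol
ΔG > 0, so the forward reaction is non-spontaneous (proceeds in reverse).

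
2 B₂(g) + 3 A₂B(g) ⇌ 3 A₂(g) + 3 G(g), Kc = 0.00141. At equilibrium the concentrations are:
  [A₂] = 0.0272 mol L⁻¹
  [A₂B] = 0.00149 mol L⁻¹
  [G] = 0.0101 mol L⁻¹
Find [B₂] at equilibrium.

At equilibrium, Kc = [A₂]³·[G]³ / ([B₂]²·[A₂B]³) = 0.00141.
(0.0272)³·(0.0101)³ / (([B₂])²·(0.00149)³) = 0.00141
[B₂]² = 4.45 ⇒ [B₂] = 2.11 mol L⁻¹

[B₂] = 2.11 mol L⁻¹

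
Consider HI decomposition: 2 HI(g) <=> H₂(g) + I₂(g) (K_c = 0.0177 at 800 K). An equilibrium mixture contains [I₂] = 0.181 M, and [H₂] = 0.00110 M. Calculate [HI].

At equilibrium, K_c = [H₂]·[I₂] / [HI]² = 0.0177.
(0.00110)·(0.181) / ([HI])² = 0.0177
[HI]² = 0.0112 ⇒ [HI] = 0.106 M

[HI] = 0.106 M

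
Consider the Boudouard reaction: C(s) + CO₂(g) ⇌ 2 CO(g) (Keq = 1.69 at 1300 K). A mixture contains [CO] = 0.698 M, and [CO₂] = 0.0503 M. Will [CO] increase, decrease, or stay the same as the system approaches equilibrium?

(C is a pure solid — omitted from Q.)
Q = [CO]² / [CO₂] = (0.698)² / (0.0503) = 9.69
Q = 9.69 > Keq = 1.69: net reverse reaction.
CO is a product, so it decreases.

decrease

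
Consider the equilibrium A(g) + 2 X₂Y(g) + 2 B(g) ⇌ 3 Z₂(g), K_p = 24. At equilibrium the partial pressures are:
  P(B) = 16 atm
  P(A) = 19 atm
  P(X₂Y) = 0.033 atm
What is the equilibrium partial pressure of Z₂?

P(Z₂) = 5.0 atm

At equilibrium, K_p = P(Z₂)³ / (P(A)·P(X₂Y)²·P(B)²) = 24.
(P(Z₂))³ / ((19)·(0.033)²·(16)²) = 24
P(Z₂)³ = 127 ⇒ P(Z₂) = 5.0 atm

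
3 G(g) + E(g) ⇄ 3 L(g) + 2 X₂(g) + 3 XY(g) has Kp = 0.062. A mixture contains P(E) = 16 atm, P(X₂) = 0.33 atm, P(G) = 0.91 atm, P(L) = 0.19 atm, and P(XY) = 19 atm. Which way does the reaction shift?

Qp = P(L)³·P(X₂)²·P(XY)³ / (P(G)³·P(E)) = (0.19)³·(0.33)²·(19)³ / ((0.91)³·(16)) = 0.42
Qp = 0.42 > Kp = 0.062, so the reverse reaction proceeds.

to the left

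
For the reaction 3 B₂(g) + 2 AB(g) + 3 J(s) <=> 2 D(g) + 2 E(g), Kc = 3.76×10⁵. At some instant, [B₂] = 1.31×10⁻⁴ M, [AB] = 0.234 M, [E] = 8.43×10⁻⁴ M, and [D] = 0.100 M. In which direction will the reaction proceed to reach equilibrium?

(J is a pure solid — omitted from Qc.)
Qc = [D]²·[E]² / ([B₂]³·[AB]²) = (0.100)²·(8.43×10⁻⁴)² / ((1.31×10⁻⁴)³·(0.234)²) = 57700
Qc = 57700 < Kc = 3.76×10⁵, so the forward reaction proceeds.

forward (toward products)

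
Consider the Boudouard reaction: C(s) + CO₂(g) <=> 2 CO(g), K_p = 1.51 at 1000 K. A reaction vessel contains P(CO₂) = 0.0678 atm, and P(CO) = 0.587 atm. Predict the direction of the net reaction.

(C is a pure solid — omitted from Q_p.)
Q_p = P(CO)² / P(CO₂) = (0.587)² / (0.0678) = 5.08
Q_p = 5.08 > K_p = 1.51, so the reverse reaction proceeds.

toward reactants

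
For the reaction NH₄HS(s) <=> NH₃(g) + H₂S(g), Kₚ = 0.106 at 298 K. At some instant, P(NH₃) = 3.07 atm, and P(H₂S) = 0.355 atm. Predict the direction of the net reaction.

(NH₄HS is a pure solid — omitted from Qₚ.)
Qₚ = P(NH₃)·P(H₂S) = (3.07)·(0.355) = 1.09
Qₚ = 1.09 > Kₚ = 0.106, so the reverse reaction proceeds.

reverse (toward reactants)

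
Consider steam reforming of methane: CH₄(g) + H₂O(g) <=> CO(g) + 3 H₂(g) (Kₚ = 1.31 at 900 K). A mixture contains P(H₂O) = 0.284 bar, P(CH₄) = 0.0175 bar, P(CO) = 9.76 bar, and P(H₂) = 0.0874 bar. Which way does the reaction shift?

at equilibrium

Qₚ = P(CO)·P(H₂)³ / (P(CH₄)·P(H₂O)) = (9.76)·(0.0874)³ / ((0.0175)·(0.284)) = 1.31
Qₚ = 1.31 = Kₚ, so the system is already at equilibrium.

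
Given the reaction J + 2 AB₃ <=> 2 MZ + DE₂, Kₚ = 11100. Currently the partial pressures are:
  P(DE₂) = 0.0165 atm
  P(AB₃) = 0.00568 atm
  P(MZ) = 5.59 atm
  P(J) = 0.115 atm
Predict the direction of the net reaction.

to the left

Qₚ = P(MZ)²·P(DE₂) / (P(J)·P(AB₃)²) = (5.59)²·(0.0165) / ((0.115)·(0.00568)²) = 1.39×10⁵
Qₚ = 1.39×10⁵ > Kₚ = 11100, so the reverse reaction proceeds.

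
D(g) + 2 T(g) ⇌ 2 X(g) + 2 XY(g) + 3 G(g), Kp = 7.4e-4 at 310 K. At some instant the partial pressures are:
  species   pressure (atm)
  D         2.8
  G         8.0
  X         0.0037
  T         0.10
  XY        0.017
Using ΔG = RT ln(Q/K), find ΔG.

ΔG = -5.99 kJ/mol

Qp = P(X)²·P(XY)²·P(G)³ / (P(D)·P(T)²) = (0.0037)²·(0.017)²·(8.0)³ / ((2.8)·(0.10)²) = 7.23e-5
ΔG = RT ln(Qp/Kp) = (8.314 J mol⁻¹ K⁻¹)(310 K) × ln(7.23e-5/7.4e-4)
   = (2.577 kJ/mol)(-2.326) = -5.99 kJ/mol
ΔG < 0, so the forward reaction is spontaneous (proceeds forward).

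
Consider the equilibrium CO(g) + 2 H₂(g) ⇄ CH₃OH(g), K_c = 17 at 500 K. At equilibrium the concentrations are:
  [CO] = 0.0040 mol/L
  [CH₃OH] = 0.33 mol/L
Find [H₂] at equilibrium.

At equilibrium, K_c = [CH₃OH] / ([CO]·[H₂]²) = 17.
(0.33) / ((0.0040)·([H₂])²) = 17
[H₂]² = 4.85 ⇒ [H₂] = 2.2 mol/L

[H₂] = 2.2 mol/L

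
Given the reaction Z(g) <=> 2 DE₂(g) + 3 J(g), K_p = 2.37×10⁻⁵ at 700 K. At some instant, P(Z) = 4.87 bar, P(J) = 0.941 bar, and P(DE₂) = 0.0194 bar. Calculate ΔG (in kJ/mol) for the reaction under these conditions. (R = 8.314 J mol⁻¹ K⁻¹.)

ΔG = 5.82 kJ/mol

Q_p = P(DE₂)²·P(J)³ / P(Z) = (0.0194)²·(0.941)³ / (4.87) = 6.44×10⁻⁵
ΔG = RT ln(Q_p/K_p) = (8.314 J mol⁻¹ K⁻¹)(700 K) × ln(6.44×10⁻⁵/2.37×10⁻⁵)
   = (5.820 kJ/mol)(0.9996) = 5.82 kJ/mol
ΔG > 0, so the forward reaction is non-spontaneous (proceeds in reverse).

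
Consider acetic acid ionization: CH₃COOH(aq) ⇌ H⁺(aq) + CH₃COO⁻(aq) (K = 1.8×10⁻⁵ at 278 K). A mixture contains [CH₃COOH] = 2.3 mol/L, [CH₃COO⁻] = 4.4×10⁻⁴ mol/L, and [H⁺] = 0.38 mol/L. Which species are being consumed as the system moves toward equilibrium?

Q = [H⁺]·[CH₃COO⁻] / [CH₃COOH] = (0.38)·(4.4×10⁻⁴) / (2.3) = 7.3×10⁻⁵
Q = 7.3×10⁻⁵ > K = 1.8×10⁻⁵: net reverse reaction.

H⁺, CH₃COO⁻ (products)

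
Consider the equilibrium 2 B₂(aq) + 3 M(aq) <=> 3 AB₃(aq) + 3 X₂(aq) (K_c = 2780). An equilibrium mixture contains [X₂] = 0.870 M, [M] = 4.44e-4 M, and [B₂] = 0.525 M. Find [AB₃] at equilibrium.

At equilibrium, K_c = [AB₃]³·[X₂]³ / ([B₂]²·[M]³) = 2780.
([AB₃])³·(0.870)³ / ((0.525)²·(4.44e-4)³) = 2780
[AB₃]³ = 1.02e-7 ⇒ [AB₃] = 0.00467 M

[AB₃] = 0.00467 M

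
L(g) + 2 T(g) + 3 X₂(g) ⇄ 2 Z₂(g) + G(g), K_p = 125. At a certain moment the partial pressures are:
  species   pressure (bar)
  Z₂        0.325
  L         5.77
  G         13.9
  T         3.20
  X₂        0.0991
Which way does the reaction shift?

Q_p = P(Z₂)²·P(G) / (P(L)·P(T)²·P(X₂)³) = (0.325)²·(13.9) / ((5.77)·(3.20)²·(0.0991)³) = 25.5
Q_p = 25.5 < K_p = 125, so the forward reaction proceeds.

in the forward direction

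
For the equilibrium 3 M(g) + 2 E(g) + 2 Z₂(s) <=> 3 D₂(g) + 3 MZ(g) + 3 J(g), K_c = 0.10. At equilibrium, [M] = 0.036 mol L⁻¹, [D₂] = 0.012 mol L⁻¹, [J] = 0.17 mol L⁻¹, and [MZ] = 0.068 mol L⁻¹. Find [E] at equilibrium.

[E] = 7.6e-4 mol L⁻¹

(Z₂ is a pure solid — omitted from K_c.)
At equilibrium, K_c = [D₂]³·[MZ]³·[J]³ / ([M]³·[E]²) = 0.10.
(0.012)³·(0.068)³·(0.17)³ / ((0.036)³·([E])²) = 0.10
[E]² = 5.72e-7 ⇒ [E] = 7.6e-4 mol L⁻¹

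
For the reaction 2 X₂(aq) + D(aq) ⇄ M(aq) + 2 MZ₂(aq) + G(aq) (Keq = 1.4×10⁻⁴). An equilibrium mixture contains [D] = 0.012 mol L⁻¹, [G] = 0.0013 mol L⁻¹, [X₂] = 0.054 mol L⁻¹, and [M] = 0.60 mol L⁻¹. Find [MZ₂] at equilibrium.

[MZ₂] = 0.0025 mol L⁻¹

At equilibrium, Keq = [M]·[MZ₂]²·[G] / ([X₂]²·[D]) = 1.4×10⁻⁴.
(0.60)·([MZ₂])²·(0.0013) / ((0.054)²·(0.012)) = 1.4×10⁻⁴
[MZ₂]² = 6.28×10⁻⁶ ⇒ [MZ₂] = 0.0025 mol L⁻¹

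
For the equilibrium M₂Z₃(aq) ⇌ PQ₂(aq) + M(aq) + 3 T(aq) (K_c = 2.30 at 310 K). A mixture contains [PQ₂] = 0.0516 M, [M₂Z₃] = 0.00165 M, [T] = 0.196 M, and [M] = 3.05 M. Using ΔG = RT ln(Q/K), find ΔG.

Q_c = [PQ₂]·[M]·[T]³ / [M₂Z₃] = (0.0516)·(3.05)·(0.196)³ / (0.00165) = 0.718
ΔG = RT ln(Q_c/K_c) = (8.314 J mol⁻¹ K⁻¹)(310 K) × ln(0.718/2.30)
   = (2.577 kJ/mol)(-1.164) = -3.00 kJ/mol
ΔG < 0, so the forward reaction is spontaneous (proceeds forward).

ΔG = -3.00 kJ/mol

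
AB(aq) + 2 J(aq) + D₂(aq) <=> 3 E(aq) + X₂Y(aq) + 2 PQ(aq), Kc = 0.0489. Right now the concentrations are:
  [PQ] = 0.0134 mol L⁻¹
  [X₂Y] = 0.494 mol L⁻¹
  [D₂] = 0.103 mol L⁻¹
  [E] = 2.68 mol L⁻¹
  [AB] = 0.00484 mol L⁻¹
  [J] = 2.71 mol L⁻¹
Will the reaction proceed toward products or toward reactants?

reverse (toward reactants)

Qc = [E]³·[X₂Y]·[PQ]² / ([AB]·[J]²·[D₂]) = (2.68)³·(0.494)·(0.0134)² / ((0.00484)·(2.71)²·(0.103)) = 0.466
Qc = 0.466 > Kc = 0.0489, so the reverse reaction proceeds.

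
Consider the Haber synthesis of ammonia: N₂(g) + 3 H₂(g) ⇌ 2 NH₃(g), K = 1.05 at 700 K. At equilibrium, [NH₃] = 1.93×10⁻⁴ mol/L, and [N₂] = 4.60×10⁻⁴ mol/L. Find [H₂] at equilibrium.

[H₂] = 0.0426 mol/L

At equilibrium, K = [NH₃]² / ([N₂]·[H₂]³) = 1.05.
(1.93×10⁻⁴)² / ((4.60×10⁻⁴)·([H₂])³) = 1.05
[H₂]³ = 7.71×10⁻⁵ ⇒ [H₂] = 0.0426 mol/L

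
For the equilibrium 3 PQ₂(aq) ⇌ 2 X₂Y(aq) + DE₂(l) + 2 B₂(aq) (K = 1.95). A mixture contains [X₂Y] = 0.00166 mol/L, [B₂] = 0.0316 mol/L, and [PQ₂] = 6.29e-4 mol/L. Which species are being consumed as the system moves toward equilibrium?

X₂Y, DE₂, B₂ (products)

(DE₂ is a pure liquid — omitted from Q.)
Q = [X₂Y]²·[B₂]² / [PQ₂]³ = (0.00166)²·(0.0316)² / (6.29e-4)³ = 11.1
Q = 11.1 > K = 1.95: net reverse reaction.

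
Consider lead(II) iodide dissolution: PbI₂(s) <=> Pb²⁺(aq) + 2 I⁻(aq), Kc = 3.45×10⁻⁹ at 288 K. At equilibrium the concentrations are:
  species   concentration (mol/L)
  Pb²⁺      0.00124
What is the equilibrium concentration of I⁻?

[I⁻] = 0.00167 mol/L

(PbI₂ is a pure solid — omitted from Kc.)
At equilibrium, Kc = [Pb²⁺]·[I⁻]² = 3.45×10⁻⁹.
(0.00124)·([I⁻])² = 3.45×10⁻⁹
[I⁻]² = 2.78×10⁻⁶ ⇒ [I⁻] = 0.00167 mol/L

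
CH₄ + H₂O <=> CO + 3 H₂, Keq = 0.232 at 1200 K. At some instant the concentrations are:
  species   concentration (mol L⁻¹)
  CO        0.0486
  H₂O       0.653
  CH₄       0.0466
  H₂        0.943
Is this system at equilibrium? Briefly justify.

no; Q > K, reaction proceeds in reverse

Q = [CO]·[H₂]³ / ([CH₄]·[H₂O]) = (0.0486)·(0.943)³ / ((0.0466)·(0.653)) = 1.34
Q = 1.34 > Keq = 0.232: net reverse reaction.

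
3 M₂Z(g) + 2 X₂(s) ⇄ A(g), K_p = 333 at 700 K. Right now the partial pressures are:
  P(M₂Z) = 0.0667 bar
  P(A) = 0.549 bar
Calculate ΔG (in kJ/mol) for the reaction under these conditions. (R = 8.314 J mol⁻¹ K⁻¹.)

(X₂ is a pure solid — omitted from Q_p.)
Q_p = P(A) / P(M₂Z)³ = (0.549) / (0.0667)³ = 1850
ΔG = RT ln(Q_p/K_p) = (8.314 J mol⁻¹ K⁻¹)(700 K) × ln(1850/333)
   = (5.820 kJ/mol)(1.715) = 9.98 kJ/mol
ΔG > 0, so the forward reaction is non-spontaneous (proceeds in reverse).

ΔG = 9.98 kJ/mol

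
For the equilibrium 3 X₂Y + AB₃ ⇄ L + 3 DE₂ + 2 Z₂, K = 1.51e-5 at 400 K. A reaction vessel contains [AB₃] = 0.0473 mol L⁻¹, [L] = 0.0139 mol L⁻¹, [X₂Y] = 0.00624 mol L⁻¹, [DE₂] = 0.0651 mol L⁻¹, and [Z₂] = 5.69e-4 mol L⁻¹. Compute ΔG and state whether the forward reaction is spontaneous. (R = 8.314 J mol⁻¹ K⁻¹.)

ΔG = 6.54 kJ/mol; the forward reaction is non-spontaneous

Q = [L]·[DE₂]³·[Z₂]² / ([X₂Y]³·[AB₃]) = (0.0139)·(0.0651)³·(5.69e-4)² / ((0.00624)³·(0.0473)) = 1.08e-4
ΔG = RT ln(Q/K) = (8.314 J mol⁻¹ K⁻¹)(400 K) × ln(1.08e-4/1.51e-5)
   = (3.326 kJ/mol)(1.967) = 6.54 kJ/mol
ΔG > 0, so the forward reaction is non-spontaneous (proceeds in reverse).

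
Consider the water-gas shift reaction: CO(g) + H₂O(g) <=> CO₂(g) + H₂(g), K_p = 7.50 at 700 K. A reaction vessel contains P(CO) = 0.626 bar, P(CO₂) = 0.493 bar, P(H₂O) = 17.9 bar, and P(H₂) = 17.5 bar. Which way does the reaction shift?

forward (toward products)

Q_p = P(CO₂)·P(H₂) / (P(CO)·P(H₂O)) = (0.493)·(17.5) / ((0.626)·(17.9)) = 0.770
Q_p = 0.770 < K_p = 7.50, so the forward reaction proceeds.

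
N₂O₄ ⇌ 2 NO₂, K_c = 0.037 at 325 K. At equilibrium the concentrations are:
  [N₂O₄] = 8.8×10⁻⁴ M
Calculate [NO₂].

[NO₂] = 0.0057 M

At equilibrium, K_c = [NO₂]² / [N₂O₄] = 0.037.
([NO₂])² / (8.8×10⁻⁴) = 0.037
[NO₂]² = 3.26×10⁻⁵ ⇒ [NO₂] = 0.0057 M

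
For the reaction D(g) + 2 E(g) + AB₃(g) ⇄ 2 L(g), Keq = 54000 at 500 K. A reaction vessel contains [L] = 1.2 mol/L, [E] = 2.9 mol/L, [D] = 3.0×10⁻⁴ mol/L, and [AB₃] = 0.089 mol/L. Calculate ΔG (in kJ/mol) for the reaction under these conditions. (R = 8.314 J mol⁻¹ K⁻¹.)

Q = [L]² / ([D]·[E]²·[AB₃]) = (1.2)² / ((3.0×10⁻⁴)·(2.9)²·(0.089)) = 6410
ΔG = RT ln(Q/Keq) = (8.314 J mol⁻¹ K⁻¹)(500 K) × ln(6410/54000)
   = (4.157 kJ/mol)(-2.131) = -8.86 kJ/mol
ΔG < 0, so the forward reaction is spontaneous (proceeds forward).

ΔG = -8.86 kJ/mol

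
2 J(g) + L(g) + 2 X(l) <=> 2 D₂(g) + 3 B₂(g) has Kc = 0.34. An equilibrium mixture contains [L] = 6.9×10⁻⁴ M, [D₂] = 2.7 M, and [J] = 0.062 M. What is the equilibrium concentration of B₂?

(X is a pure liquid — omitted from Kc.)
At equilibrium, Kc = [D₂]²·[B₂]³ / ([J]²·[L]) = 0.34.
(2.7)²·([B₂])³ / ((0.062)²·(6.9×10⁻⁴)) = 0.34
[B₂]³ = 1.24×10⁻⁷ ⇒ [B₂] = 0.0050 M

[B₂] = 0.0050 M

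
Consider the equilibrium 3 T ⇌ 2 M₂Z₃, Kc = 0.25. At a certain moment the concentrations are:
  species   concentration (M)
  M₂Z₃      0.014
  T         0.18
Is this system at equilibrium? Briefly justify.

Qc = [M₂Z₃]² / [T]³ = (0.014)² / (0.18)³ = 0.034
Qc = 0.034 < Kc = 0.25: net forward reaction.

no; Q < K, reaction proceeds forward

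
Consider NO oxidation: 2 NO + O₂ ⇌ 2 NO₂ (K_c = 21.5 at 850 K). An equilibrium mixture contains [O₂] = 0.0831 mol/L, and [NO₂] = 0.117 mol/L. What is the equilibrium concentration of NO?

At equilibrium, K_c = [NO₂]² / ([NO]²·[O₂]) = 21.5.
(0.117)² / (([NO])²·(0.0831)) = 21.5
[NO]² = 0.00766 ⇒ [NO] = 0.0875 mol/L

[NO] = 0.0875 mol/L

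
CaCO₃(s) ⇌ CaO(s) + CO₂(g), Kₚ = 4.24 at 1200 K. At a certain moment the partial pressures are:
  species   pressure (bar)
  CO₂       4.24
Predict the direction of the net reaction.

at equilibrium

(CaCO₃, CaO are pure solids — omitted from Qₚ.)
Qₚ = P(CO₂) = 4.24
Qₚ = 4.24 = Kₚ, so the system is already at equilibrium.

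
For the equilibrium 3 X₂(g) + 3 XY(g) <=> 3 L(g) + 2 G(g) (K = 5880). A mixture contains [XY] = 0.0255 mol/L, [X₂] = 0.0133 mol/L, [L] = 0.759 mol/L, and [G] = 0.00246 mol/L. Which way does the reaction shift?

toward reactants

Q = [L]³·[G]² / ([X₂]³·[XY]³) = (0.759)³·(0.00246)² / ((0.0133)³·(0.0255)³) = 67800
Q = 67800 > K = 5880, so the reverse reaction proceeds.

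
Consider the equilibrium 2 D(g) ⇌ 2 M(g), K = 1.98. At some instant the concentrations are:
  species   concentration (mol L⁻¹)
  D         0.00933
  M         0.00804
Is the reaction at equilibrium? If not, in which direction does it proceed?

forward (toward products)

Q = [M]² / [D]² = (0.00804)² / (0.00933)² = 0.743
Q = 0.743 < K = 1.98, so the forward reaction proceeds.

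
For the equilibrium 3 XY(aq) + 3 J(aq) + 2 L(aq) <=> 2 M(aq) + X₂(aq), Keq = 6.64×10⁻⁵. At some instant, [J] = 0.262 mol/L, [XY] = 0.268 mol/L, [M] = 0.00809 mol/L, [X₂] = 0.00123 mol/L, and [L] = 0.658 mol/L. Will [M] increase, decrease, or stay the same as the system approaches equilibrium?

Q = [M]²·[X₂] / ([XY]³·[J]³·[L]²) = (0.00809)²·(0.00123) / ((0.268)³·(0.262)³·(0.658)²) = 5.37×10⁻⁴
Q = 5.37×10⁻⁴ > Keq = 6.64×10⁻⁵: net reverse reaction.
M is a product, so it decreases.

decrease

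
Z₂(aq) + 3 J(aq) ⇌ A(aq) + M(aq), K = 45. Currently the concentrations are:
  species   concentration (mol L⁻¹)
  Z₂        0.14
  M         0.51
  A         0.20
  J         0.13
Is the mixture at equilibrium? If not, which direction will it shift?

Q = [A]·[M] / ([Z₂]·[J]³) = (0.20)·(0.51) / ((0.14)·(0.13)³) = 330
Q = 330 > K = 45: net reverse reaction.

no; Q > K, reaction proceeds in reverse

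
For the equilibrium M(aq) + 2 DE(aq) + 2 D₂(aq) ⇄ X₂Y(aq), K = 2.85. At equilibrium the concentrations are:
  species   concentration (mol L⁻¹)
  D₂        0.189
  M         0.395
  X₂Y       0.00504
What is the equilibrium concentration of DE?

[DE] = 0.354 mol L⁻¹

At equilibrium, K = [X₂Y] / ([M]·[DE]²·[D₂]²) = 2.85.
(0.00504) / ((0.395)·([DE])²·(0.189)²) = 2.85
[DE]² = 0.125 ⇒ [DE] = 0.354 mol L⁻¹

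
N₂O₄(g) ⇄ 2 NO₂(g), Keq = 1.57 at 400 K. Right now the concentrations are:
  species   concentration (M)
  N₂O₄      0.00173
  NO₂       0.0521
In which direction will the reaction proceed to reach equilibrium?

Q = [NO₂]² / [N₂O₄] = (0.0521)² / (0.00173) = 1.57
Q = 1.57 = Keq, so the system is already at equilibrium.

no net change (already at equilibrium)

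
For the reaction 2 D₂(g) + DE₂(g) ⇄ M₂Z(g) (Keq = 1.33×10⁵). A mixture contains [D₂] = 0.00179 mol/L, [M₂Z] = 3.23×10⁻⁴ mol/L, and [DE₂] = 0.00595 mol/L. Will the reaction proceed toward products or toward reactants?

forward (toward products)

Q = [M₂Z] / ([D₂]²·[DE₂]) = (3.23×10⁻⁴) / ((0.00179)²·(0.00595)) = 16900
Q = 16900 < Keq = 1.33×10⁵, so the forward reaction proceeds.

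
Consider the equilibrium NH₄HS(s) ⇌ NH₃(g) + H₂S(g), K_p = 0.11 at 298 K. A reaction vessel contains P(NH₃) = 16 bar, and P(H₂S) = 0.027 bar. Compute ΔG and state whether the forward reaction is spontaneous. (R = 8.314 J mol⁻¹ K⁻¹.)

(NH₄HS is a pure solid — omitted from Q_p.)
Q_p = P(NH₃)·P(H₂S) = (16)·(0.027) = 0.432
ΔG = RT ln(Q_p/K_p) = (8.314 J mol⁻¹ K⁻¹)(298 K) × ln(0.432/0.11)
   = (2.478 kJ/mol)(1.368) = 3.39 kJ/mol
ΔG > 0, so the forward reaction is non-spontaneous (proceeds in reverse).

ΔG = 3.39 kJ/mol; the forward reaction is non-spontaneous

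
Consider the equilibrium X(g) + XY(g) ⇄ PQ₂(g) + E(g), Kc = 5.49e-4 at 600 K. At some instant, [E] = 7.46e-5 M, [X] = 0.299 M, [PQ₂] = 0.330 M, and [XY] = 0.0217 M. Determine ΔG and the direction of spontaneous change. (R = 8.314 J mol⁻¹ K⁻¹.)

ΔG = 9.64 kJ/mol; the forward reaction is non-spontaneous

Qc = [PQ₂]·[E] / ([X]·[XY]) = (0.330)·(7.46e-5) / ((0.299)·(0.0217)) = 0.00379
ΔG = RT ln(Qc/Kc) = (8.314 J mol⁻¹ K⁻¹)(600 K) × ln(0.00379/5.49e-4)
   = (4.988 kJ/mol)(1.932) = 9.64 kJ/mol
ΔG > 0, so the forward reaction is non-spontaneous (proceeds in reverse).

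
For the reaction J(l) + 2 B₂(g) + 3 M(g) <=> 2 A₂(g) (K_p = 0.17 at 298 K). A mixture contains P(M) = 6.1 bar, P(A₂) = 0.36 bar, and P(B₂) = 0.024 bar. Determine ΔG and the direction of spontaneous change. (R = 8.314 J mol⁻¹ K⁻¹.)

ΔG = 4.37 kJ/mol; the forward reaction is non-spontaneous

(J is a pure liquid — omitted from Q_p.)
Q_p = P(A₂)² / (P(B₂)²·P(M)³) = (0.36)² / ((0.024)²·(6.1)³) = 0.991
ΔG = RT ln(Q_p/K_p) = (8.314 J mol⁻¹ K⁻¹)(298 K) × ln(0.991/0.17)
   = (2.478 kJ/mol)(1.763) = 4.37 kJ/mol
ΔG > 0, so the forward reaction is non-spontaneous (proceeds in reverse).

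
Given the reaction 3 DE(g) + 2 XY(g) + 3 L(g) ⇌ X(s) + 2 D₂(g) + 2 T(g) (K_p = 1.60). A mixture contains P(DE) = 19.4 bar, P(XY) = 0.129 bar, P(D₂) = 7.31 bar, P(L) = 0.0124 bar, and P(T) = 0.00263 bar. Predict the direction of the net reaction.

no net change (already at equilibrium)

(X is a pure solid — omitted from Q_p.)
Q_p = P(D₂)²·P(T)² / (P(DE)³·P(XY)²·P(L)³) = (7.31)²·(0.00263)² / ((19.4)³·(0.129)²·(0.0124)³) = 1.60
Q_p = 1.60 = K_p, so the system is already at equilibrium.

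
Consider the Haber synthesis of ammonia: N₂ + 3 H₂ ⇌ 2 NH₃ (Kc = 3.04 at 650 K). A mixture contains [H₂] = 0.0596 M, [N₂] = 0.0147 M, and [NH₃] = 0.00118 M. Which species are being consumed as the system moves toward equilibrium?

N₂, H₂ (reactants)

Qc = [NH₃]² / ([N₂]·[H₂]³) = (0.00118)² / ((0.0147)·(0.0596)³) = 0.447
Qc = 0.447 < Kc = 3.04: net forward reaction.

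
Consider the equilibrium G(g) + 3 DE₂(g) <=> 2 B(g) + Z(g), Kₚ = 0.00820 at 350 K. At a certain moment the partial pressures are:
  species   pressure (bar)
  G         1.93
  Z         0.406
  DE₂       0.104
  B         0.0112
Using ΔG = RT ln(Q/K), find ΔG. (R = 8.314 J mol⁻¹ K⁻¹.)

ΔG = 3.06 kJ/mol

Qₚ = P(B)²·P(Z) / (P(G)·P(DE₂)³) = (0.0112)²·(0.406) / ((1.93)·(0.104)³) = 0.0235
ΔG = RT ln(Qₚ/Kₚ) = (8.314 J mol⁻¹ K⁻¹)(350 K) × ln(0.0235/0.00820)
   = (2.910 kJ/mol)(1.053) = 3.06 kJ/mol
ΔG > 0, so the forward reaction is non-spontaneous (proceeds in reverse).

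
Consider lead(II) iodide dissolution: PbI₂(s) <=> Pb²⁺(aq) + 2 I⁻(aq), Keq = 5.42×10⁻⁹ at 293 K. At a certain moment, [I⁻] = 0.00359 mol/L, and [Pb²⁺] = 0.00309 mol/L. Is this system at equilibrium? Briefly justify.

(PbI₂ is a pure solid — omitted from Q.)
Q = [Pb²⁺]·[I⁻]² = (0.00309)·(0.00359)² = 3.98×10⁻⁸
Q = 3.98×10⁻⁸ > Keq = 5.42×10⁻⁹: net reverse reaction.

no; Q > K, reaction proceeds in reverse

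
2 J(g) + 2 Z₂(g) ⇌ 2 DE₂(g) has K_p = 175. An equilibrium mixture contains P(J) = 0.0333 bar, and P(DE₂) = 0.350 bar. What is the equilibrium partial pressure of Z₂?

P(Z₂) = 0.795 bar

At equilibrium, K_p = P(DE₂)² / (P(J)²·P(Z₂)²) = 175.
(0.350)² / ((0.0333)²·(P(Z₂))²) = 175
P(Z₂)² = 0.631 ⇒ P(Z₂) = 0.795 bar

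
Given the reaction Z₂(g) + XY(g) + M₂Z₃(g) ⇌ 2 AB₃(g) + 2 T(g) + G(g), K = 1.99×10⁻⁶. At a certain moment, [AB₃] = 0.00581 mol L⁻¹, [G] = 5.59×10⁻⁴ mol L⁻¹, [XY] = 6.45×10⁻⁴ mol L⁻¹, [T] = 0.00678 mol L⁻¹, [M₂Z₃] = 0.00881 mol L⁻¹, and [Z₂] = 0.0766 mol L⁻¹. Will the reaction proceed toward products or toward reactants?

Q = [AB₃]²·[T]²·[G] / ([Z₂]·[XY]·[M₂Z₃]) = (0.00581)²·(0.00678)²·(5.59×10⁻⁴) / ((0.0766)·(6.45×10⁻⁴)·(0.00881)) = 1.99×10⁻⁶
Q = 1.99×10⁻⁶ = K, so the system is already at equilibrium.

at equilibrium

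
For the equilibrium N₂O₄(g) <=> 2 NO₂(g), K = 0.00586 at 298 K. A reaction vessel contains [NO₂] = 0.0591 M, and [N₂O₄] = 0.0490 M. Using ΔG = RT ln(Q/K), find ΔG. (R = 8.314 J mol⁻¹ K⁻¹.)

ΔG = 6.19 kJ/mol

Q = [NO₂]² / [N₂O₄] = (0.0591)² / (0.0490) = 0.0713
ΔG = RT ln(Q/K) = (8.314 J mol⁻¹ K⁻¹)(298 K) × ln(0.0713/0.00586)
   = (2.478 kJ/mol)(2.499) = 6.19 kJ/mol
ΔG > 0, so the forward reaction is non-spontaneous (proceeds in reverse).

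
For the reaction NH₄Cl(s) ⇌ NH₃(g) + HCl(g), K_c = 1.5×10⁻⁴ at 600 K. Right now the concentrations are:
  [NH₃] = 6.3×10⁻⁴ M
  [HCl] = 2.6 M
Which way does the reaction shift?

(NH₄Cl is a pure solid — omitted from Q_c.)
Q_c = [NH₃]·[HCl] = (6.3×10⁻⁴)·(2.6) = 0.0016
Q_c = 0.0016 > K_c = 1.5×10⁻⁴, so the reverse reaction proceeds.

toward reactants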